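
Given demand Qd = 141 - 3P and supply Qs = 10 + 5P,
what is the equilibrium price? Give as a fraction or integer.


At equilibrium, Qd = Qs.
141 - 3P = 10 + 5P
141 - 10 = 3P + 5P
131 = 8P
P* = 131/8 = 131/8

131/8


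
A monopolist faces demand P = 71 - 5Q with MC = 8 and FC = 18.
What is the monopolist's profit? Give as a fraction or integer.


MR = MC: 71 - 10Q = 8
Q* = 63/10
P* = 71 - 5*63/10 = 79/2
Profit = (P* - MC)*Q* - FC
= (79/2 - 8)*63/10 - 18
= 63/2*63/10 - 18
= 3969/20 - 18 = 3609/20

3609/20


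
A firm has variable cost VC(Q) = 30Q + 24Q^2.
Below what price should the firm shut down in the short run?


AVC(Q) = VC(Q)/Q = 30 + 24Q
AVC is increasing in Q, so minimum AVC is at Q -> 0+.
Min AVC = 30
The firm should shut down if P < 30.

30


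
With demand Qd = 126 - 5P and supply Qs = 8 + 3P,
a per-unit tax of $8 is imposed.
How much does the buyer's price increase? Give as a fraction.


With a per-unit tax, the buyer's price increase depends on relative slopes.
Supply slope: d = 3, Demand slope: b = 5
Buyer's price increase = d * tax / (b + d)
= 3 * 8 / (5 + 3)
= 24 / 8 = 3

3


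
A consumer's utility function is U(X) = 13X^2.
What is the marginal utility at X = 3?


MU = dU/dX = 13*2*X^(2-1)
MU = 26*X^1
At X = 3:
MU = 26 * 3^1
MU = 26 * 3 = 78

78


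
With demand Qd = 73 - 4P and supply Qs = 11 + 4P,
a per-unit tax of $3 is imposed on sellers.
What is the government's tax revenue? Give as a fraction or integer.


With tax on sellers, new supply: Qs' = 11 + 4(P - 3)
= 4P - 1
New equilibrium quantity:
Q_new = 36
Tax revenue = tax * Q_new = 3 * 36 = 108

108


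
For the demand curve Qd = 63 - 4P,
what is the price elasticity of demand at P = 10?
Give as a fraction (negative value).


dQ/dP = -4
At P = 10: Q = 63 - 4*10 = 23
E = (dQ/dP)(P/Q) = (-4)(10/23) = -40/23

-40/23


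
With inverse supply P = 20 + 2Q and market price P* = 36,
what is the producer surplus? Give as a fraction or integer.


Minimum supply price (at Q=0): P_min = 20
Quantity supplied at P* = 36:
Q* = (36 - 20)/2 = 8
PS = (1/2) * Q* * (P* - P_min)
PS = (1/2) * 8 * (36 - 20)
PS = (1/2) * 8 * 16 = 64

64


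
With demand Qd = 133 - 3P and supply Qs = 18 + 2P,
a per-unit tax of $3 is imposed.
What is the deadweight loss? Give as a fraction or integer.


Pre-tax equilibrium quantity: Q* = 64
Post-tax equilibrium quantity: Q_tax = 302/5
Reduction in quantity: Q* - Q_tax = 18/5
DWL = (1/2) * tax * (Q* - Q_tax)
DWL = (1/2) * 3 * 18/5 = 27/5

27/5


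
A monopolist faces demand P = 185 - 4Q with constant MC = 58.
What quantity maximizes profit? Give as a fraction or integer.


TR = P*Q = (185 - 4Q)Q = 185Q - 4Q^2
MR = dTR/dQ = 185 - 8Q
Set MR = MC:
185 - 8Q = 58
127 = 8Q
Q* = 127/8 = 127/8

127/8


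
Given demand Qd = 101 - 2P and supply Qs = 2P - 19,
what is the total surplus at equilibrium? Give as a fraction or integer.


Find equilibrium: 101 - 2P = 2P - 19
101 + 19 = 4P
P* = 120/4 = 30
Q* = 2*30 - 19 = 41
Inverse demand: P = 101/2 - Q/2, so P_max = 101/2
Inverse supply: P = 19/2 + Q/2, so P_min = 19/2
CS = (1/2) * 41 * (101/2 - 30) = 1681/4
PS = (1/2) * 41 * (30 - 19/2) = 1681/4
TS = CS + PS = 1681/4 + 1681/4 = 1681/2

1681/2


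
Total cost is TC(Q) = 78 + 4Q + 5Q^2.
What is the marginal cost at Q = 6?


MC = dTC/dQ = 4 + 2*5*Q
At Q = 6:
MC = 4 + 10*6
MC = 4 + 60 = 64

64


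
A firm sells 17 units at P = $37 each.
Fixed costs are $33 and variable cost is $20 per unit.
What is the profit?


Total Revenue = P * Q = 37 * 17 = $629
Total Cost = FC + VC*Q = 33 + 20*17 = $373
Profit = TR - TC = 629 - 373 = $256

$256


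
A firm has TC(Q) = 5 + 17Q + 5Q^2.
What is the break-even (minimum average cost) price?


AC(Q) = 5/Q + 17 + 5Q
To minimize: dAC/dQ = -5/Q^2 + 5 = 0
Q^2 = 5/5 = 1
Q* = 1
Min AC = 5/1 + 17 + 5*1
Min AC = 5 + 17 + 5 = 27

27


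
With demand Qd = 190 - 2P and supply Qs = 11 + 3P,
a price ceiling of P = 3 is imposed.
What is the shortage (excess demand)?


At P = 3:
Qd = 190 - 2*3 = 184
Qs = 11 + 3*3 = 20
Shortage = Qd - Qs = 184 - 20 = 164

164


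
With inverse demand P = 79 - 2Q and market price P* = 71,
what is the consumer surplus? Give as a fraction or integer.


Maximum willingness to pay (at Q=0): P_max = 79
Quantity demanded at P* = 71:
Q* = (79 - 71)/2 = 4
CS = (1/2) * Q* * (P_max - P*)
CS = (1/2) * 4 * (79 - 71)
CS = (1/2) * 4 * 8 = 16

16


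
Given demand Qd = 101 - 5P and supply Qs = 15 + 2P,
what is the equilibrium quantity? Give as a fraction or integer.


First find equilibrium price:
101 - 5P = 15 + 2P
P* = 86/7 = 86/7
Then substitute into demand:
Q* = 101 - 5 * 86/7 = 277/7

277/7


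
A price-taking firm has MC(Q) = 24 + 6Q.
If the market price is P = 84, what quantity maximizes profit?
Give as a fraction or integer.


In perfect competition, profit is maximized where P = MC.
84 = 24 + 6Q
60 = 6Q
Q* = 60/6 = 10

10


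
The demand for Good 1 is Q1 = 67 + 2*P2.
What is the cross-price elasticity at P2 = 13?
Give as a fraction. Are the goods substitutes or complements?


dQ1/dP2 = 2
At P2 = 13: Q1 = 67 + 2*13 = 93
Exy = (dQ1/dP2)(P2/Q1) = 2 * 13 / 93 = 26/93
Since Exy > 0, the goods are substitutes.

26/93 (substitutes)


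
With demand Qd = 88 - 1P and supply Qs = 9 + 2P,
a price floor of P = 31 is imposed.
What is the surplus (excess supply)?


At P = 31:
Qd = 88 - 1*31 = 57
Qs = 9 + 2*31 = 71
Surplus = Qs - Qd = 71 - 57 = 14

14


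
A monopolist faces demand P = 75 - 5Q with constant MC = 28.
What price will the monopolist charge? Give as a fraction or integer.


MR = 75 - 10Q
Set MR = MC: 75 - 10Q = 28
Q* = 47/10
Substitute into demand:
P* = 75 - 5*47/10 = 103/2

103/2


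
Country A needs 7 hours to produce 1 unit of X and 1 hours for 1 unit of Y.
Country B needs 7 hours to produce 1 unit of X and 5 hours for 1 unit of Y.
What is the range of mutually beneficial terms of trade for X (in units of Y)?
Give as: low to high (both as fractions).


Opportunity cost of X for Country A = hours_X / hours_Y = 7/1 = 7 units of Y
Opportunity cost of X for Country B = hours_X / hours_Y = 7/5 = 7/5 units of Y
Terms of trade must be between the two opportunity costs.
Range: 7/5 to 7

7/5 to 7


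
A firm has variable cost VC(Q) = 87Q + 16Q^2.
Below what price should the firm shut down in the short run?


AVC(Q) = VC(Q)/Q = 87 + 16Q
AVC is increasing in Q, so minimum AVC is at Q -> 0+.
Min AVC = 87
The firm should shut down if P < 87.

87


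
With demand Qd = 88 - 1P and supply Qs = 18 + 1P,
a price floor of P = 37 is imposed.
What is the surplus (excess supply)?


At P = 37:
Qd = 88 - 1*37 = 51
Qs = 18 + 1*37 = 55
Surplus = Qs - Qd = 55 - 51 = 4

4


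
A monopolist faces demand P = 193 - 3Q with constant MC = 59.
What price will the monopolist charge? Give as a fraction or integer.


MR = 193 - 6Q
Set MR = MC: 193 - 6Q = 59
Q* = 67/3
Substitute into demand:
P* = 193 - 3*67/3 = 126

126


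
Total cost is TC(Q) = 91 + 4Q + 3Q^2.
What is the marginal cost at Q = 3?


MC = dTC/dQ = 4 + 2*3*Q
At Q = 3:
MC = 4 + 6*3
MC = 4 + 18 = 22

22


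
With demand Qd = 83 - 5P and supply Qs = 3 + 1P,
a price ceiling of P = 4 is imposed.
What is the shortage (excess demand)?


At P = 4:
Qd = 83 - 5*4 = 63
Qs = 3 + 1*4 = 7
Shortage = Qd - Qs = 63 - 7 = 56

56


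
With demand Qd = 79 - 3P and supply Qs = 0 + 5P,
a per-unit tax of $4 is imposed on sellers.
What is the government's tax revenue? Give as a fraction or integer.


With tax on sellers, new supply: Qs' = 0 + 5(P - 4)
= 5P - 20
New equilibrium quantity:
Q_new = 335/8
Tax revenue = tax * Q_new = 4 * 335/8 = 335/2

335/2


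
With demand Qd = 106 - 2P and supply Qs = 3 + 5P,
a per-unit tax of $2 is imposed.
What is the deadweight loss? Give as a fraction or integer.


Pre-tax equilibrium quantity: Q* = 536/7
Post-tax equilibrium quantity: Q_tax = 516/7
Reduction in quantity: Q* - Q_tax = 20/7
DWL = (1/2) * tax * (Q* - Q_tax)
DWL = (1/2) * 2 * 20/7 = 20/7

20/7


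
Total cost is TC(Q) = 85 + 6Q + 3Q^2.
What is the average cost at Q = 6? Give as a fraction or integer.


TC(6) = 85 + 6*6 + 3*6^2
TC(6) = 85 + 36 + 108 = 229
AC = TC/Q = 229/6 = 229/6

229/6


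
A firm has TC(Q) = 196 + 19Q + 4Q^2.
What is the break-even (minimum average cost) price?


AC(Q) = 196/Q + 19 + 4Q
To minimize: dAC/dQ = -196/Q^2 + 4 = 0
Q^2 = 196/4 = 49
Q* = 7
Min AC = 196/7 + 19 + 4*7
Min AC = 28 + 19 + 28 = 75

75


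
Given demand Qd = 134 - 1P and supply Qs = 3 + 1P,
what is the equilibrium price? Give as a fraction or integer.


At equilibrium, Qd = Qs.
134 - 1P = 3 + 1P
134 - 3 = 1P + 1P
131 = 2P
P* = 131/2 = 131/2

131/2


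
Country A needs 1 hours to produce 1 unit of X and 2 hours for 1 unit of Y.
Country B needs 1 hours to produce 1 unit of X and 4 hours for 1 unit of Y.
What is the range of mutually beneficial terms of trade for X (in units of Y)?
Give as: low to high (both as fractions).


Opportunity cost of X for Country A = hours_X / hours_Y = 1/2 = 1/2 units of Y
Opportunity cost of X for Country B = hours_X / hours_Y = 1/4 = 1/4 units of Y
Terms of trade must be between the two opportunity costs.
Range: 1/4 to 1/2

1/4 to 1/2


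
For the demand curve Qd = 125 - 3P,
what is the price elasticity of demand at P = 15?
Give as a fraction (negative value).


dQ/dP = -3
At P = 15: Q = 125 - 3*15 = 80
E = (dQ/dP)(P/Q) = (-3)(15/80) = -9/16

-9/16


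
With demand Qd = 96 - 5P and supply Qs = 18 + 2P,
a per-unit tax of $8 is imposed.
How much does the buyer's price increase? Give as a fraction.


With a per-unit tax, the buyer's price increase depends on relative slopes.
Supply slope: d = 2, Demand slope: b = 5
Buyer's price increase = d * tax / (b + d)
= 2 * 8 / (5 + 2)
= 16 / 7 = 16/7

16/7


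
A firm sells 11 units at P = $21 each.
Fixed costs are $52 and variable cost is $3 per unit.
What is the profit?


Total Revenue = P * Q = 21 * 11 = $231
Total Cost = FC + VC*Q = 52 + 3*11 = $85
Profit = TR - TC = 231 - 85 = $146

$146


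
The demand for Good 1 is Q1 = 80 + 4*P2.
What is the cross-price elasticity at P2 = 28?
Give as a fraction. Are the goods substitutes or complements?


dQ1/dP2 = 4
At P2 = 28: Q1 = 80 + 4*28 = 192
Exy = (dQ1/dP2)(P2/Q1) = 4 * 28 / 192 = 7/12
Since Exy > 0, the goods are substitutes.

7/12 (substitutes)


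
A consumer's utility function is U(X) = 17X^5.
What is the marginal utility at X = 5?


MU = dU/dX = 17*5*X^(5-1)
MU = 85*X^4
At X = 5:
MU = 85 * 5^4
MU = 85 * 625 = 53125

53125


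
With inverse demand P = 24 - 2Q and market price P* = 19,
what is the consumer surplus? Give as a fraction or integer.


Maximum willingness to pay (at Q=0): P_max = 24
Quantity demanded at P* = 19:
Q* = (24 - 19)/2 = 5/2
CS = (1/2) * Q* * (P_max - P*)
CS = (1/2) * 5/2 * (24 - 19)
CS = (1/2) * 5/2 * 5 = 25/4

25/4


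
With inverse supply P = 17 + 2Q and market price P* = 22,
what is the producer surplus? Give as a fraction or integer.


Minimum supply price (at Q=0): P_min = 17
Quantity supplied at P* = 22:
Q* = (22 - 17)/2 = 5/2
PS = (1/2) * Q* * (P* - P_min)
PS = (1/2) * 5/2 * (22 - 17)
PS = (1/2) * 5/2 * 5 = 25/4

25/4


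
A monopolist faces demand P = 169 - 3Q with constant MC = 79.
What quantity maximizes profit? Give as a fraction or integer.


TR = P*Q = (169 - 3Q)Q = 169Q - 3Q^2
MR = dTR/dQ = 169 - 6Q
Set MR = MC:
169 - 6Q = 79
90 = 6Q
Q* = 90/6 = 15

15


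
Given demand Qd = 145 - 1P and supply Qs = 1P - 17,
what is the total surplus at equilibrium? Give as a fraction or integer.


Find equilibrium: 145 - 1P = 1P - 17
145 + 17 = 2P
P* = 162/2 = 81
Q* = 1*81 - 17 = 64
Inverse demand: P = 145 - Q/1, so P_max = 145
Inverse supply: P = 17 + Q/1, so P_min = 17
CS = (1/2) * 64 * (145 - 81) = 2048
PS = (1/2) * 64 * (81 - 17) = 2048
TS = CS + PS = 2048 + 2048 = 4096

4096


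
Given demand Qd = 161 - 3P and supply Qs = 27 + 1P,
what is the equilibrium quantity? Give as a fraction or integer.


First find equilibrium price:
161 - 3P = 27 + 1P
P* = 134/4 = 67/2
Then substitute into demand:
Q* = 161 - 3 * 67/2 = 121/2

121/2


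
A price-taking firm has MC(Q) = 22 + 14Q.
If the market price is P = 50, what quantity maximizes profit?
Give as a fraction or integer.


In perfect competition, profit is maximized where P = MC.
50 = 22 + 14Q
28 = 14Q
Q* = 28/14 = 2

2


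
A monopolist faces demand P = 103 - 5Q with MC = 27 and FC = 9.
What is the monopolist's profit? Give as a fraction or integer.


MR = MC: 103 - 10Q = 27
Q* = 38/5
P* = 103 - 5*38/5 = 65
Profit = (P* - MC)*Q* - FC
= (65 - 27)*38/5 - 9
= 38*38/5 - 9
= 1444/5 - 9 = 1399/5

1399/5


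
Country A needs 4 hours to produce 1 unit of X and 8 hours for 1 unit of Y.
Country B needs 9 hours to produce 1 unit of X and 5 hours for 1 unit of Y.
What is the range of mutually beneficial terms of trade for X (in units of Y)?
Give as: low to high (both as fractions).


Opportunity cost of X for Country A = hours_X / hours_Y = 4/8 = 1/2 units of Y
Opportunity cost of X for Country B = hours_X / hours_Y = 9/5 = 9/5 units of Y
Terms of trade must be between the two opportunity costs.
Range: 1/2 to 9/5

1/2 to 9/5


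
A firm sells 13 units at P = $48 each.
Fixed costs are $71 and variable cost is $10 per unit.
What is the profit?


Total Revenue = P * Q = 48 * 13 = $624
Total Cost = FC + VC*Q = 71 + 10*13 = $201
Profit = TR - TC = 624 - 201 = $423

$423


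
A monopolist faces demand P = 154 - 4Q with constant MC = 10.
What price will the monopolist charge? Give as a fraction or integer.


MR = 154 - 8Q
Set MR = MC: 154 - 8Q = 10
Q* = 18
Substitute into demand:
P* = 154 - 4*18 = 82

82


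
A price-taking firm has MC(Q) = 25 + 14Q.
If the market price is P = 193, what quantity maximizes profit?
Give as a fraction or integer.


In perfect competition, profit is maximized where P = MC.
193 = 25 + 14Q
168 = 14Q
Q* = 168/14 = 12

12


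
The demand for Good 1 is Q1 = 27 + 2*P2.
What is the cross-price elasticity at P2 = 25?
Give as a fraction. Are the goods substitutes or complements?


dQ1/dP2 = 2
At P2 = 25: Q1 = 27 + 2*25 = 77
Exy = (dQ1/dP2)(P2/Q1) = 2 * 25 / 77 = 50/77
Since Exy > 0, the goods are substitutes.

50/77 (substitutes)


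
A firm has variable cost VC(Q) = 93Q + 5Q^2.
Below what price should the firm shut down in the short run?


AVC(Q) = VC(Q)/Q = 93 + 5Q
AVC is increasing in Q, so minimum AVC is at Q -> 0+.
Min AVC = 93
The firm should shut down if P < 93.

93


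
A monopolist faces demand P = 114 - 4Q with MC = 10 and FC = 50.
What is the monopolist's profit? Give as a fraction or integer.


MR = MC: 114 - 8Q = 10
Q* = 13
P* = 114 - 4*13 = 62
Profit = (P* - MC)*Q* - FC
= (62 - 10)*13 - 50
= 52*13 - 50
= 676 - 50 = 626

626


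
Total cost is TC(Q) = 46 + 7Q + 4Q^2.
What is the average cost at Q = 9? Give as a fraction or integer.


TC(9) = 46 + 7*9 + 4*9^2
TC(9) = 46 + 63 + 324 = 433
AC = TC/Q = 433/9 = 433/9

433/9


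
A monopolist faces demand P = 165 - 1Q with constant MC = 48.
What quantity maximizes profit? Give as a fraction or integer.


TR = P*Q = (165 - 1Q)Q = 165Q - 1Q^2
MR = dTR/dQ = 165 - 2Q
Set MR = MC:
165 - 2Q = 48
117 = 2Q
Q* = 117/2 = 117/2

117/2


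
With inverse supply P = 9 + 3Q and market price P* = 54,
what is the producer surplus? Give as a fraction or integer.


Minimum supply price (at Q=0): P_min = 9
Quantity supplied at P* = 54:
Q* = (54 - 9)/3 = 15
PS = (1/2) * Q* * (P* - P_min)
PS = (1/2) * 15 * (54 - 9)
PS = (1/2) * 15 * 45 = 675/2

675/2


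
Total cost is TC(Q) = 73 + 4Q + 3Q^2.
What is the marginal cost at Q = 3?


MC = dTC/dQ = 4 + 2*3*Q
At Q = 3:
MC = 4 + 6*3
MC = 4 + 18 = 22

22


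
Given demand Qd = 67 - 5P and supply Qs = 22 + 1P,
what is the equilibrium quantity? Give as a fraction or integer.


First find equilibrium price:
67 - 5P = 22 + 1P
P* = 45/6 = 15/2
Then substitute into demand:
Q* = 67 - 5 * 15/2 = 59/2

59/2


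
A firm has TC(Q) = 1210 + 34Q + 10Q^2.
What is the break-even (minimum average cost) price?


AC(Q) = 1210/Q + 34 + 10Q
To minimize: dAC/dQ = -1210/Q^2 + 10 = 0
Q^2 = 1210/10 = 121
Q* = 11
Min AC = 1210/11 + 34 + 10*11
Min AC = 110 + 34 + 110 = 254

254


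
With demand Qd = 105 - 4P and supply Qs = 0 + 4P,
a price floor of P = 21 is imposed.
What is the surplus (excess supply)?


At P = 21:
Qd = 105 - 4*21 = 21
Qs = 0 + 4*21 = 84
Surplus = Qs - Qd = 84 - 21 = 63

63


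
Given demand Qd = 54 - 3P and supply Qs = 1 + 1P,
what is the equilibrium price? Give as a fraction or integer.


At equilibrium, Qd = Qs.
54 - 3P = 1 + 1P
54 - 1 = 3P + 1P
53 = 4P
P* = 53/4 = 53/4

53/4


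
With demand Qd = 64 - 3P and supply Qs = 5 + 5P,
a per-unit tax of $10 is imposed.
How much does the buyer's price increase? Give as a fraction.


With a per-unit tax, the buyer's price increase depends on relative slopes.
Supply slope: d = 5, Demand slope: b = 3
Buyer's price increase = d * tax / (b + d)
= 5 * 10 / (3 + 5)
= 50 / 8 = 25/4

25/4


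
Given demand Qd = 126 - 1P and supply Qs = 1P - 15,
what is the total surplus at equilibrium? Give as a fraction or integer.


Find equilibrium: 126 - 1P = 1P - 15
126 + 15 = 2P
P* = 141/2 = 141/2
Q* = 1*141/2 - 15 = 111/2
Inverse demand: P = 126 - Q/1, so P_max = 126
Inverse supply: P = 15 + Q/1, so P_min = 15
CS = (1/2) * 111/2 * (126 - 141/2) = 12321/8
PS = (1/2) * 111/2 * (141/2 - 15) = 12321/8
TS = CS + PS = 12321/8 + 12321/8 = 12321/4

12321/4


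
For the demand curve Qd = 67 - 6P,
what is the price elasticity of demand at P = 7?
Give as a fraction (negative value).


dQ/dP = -6
At P = 7: Q = 67 - 6*7 = 25
E = (dQ/dP)(P/Q) = (-6)(7/25) = -42/25

-42/25


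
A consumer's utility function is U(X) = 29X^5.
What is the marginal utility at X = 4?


MU = dU/dX = 29*5*X^(5-1)
MU = 145*X^4
At X = 4:
MU = 145 * 4^4
MU = 145 * 256 = 37120

37120


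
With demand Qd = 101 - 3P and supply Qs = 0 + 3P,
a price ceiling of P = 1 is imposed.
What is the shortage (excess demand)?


At P = 1:
Qd = 101 - 3*1 = 98
Qs = 0 + 3*1 = 3
Shortage = Qd - Qs = 98 - 3 = 95

95


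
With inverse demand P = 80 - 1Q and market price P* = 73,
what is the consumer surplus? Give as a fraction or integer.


Maximum willingness to pay (at Q=0): P_max = 80
Quantity demanded at P* = 73:
Q* = (80 - 73)/1 = 7
CS = (1/2) * Q* * (P_max - P*)
CS = (1/2) * 7 * (80 - 73)
CS = (1/2) * 7 * 7 = 49/2

49/2


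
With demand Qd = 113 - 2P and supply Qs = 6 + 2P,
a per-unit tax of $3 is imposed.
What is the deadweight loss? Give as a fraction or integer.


Pre-tax equilibrium quantity: Q* = 119/2
Post-tax equilibrium quantity: Q_tax = 113/2
Reduction in quantity: Q* - Q_tax = 3
DWL = (1/2) * tax * (Q* - Q_tax)
DWL = (1/2) * 3 * 3 = 9/2

9/2


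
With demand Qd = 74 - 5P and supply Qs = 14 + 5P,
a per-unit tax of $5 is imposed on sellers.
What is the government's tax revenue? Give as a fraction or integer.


With tax on sellers, new supply: Qs' = 14 + 5(P - 5)
= 5P - 11
New equilibrium quantity:
Q_new = 63/2
Tax revenue = tax * Q_new = 5 * 63/2 = 315/2

315/2


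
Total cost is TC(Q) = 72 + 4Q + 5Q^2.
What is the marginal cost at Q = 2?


MC = dTC/dQ = 4 + 2*5*Q
At Q = 2:
MC = 4 + 10*2
MC = 4 + 20 = 24

24


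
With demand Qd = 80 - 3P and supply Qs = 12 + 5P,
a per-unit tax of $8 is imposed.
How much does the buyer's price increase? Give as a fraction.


With a per-unit tax, the buyer's price increase depends on relative slopes.
Supply slope: d = 5, Demand slope: b = 3
Buyer's price increase = d * tax / (b + d)
= 5 * 8 / (3 + 5)
= 40 / 8 = 5

5


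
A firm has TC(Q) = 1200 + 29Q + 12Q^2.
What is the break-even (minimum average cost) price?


AC(Q) = 1200/Q + 29 + 12Q
To minimize: dAC/dQ = -1200/Q^2 + 12 = 0
Q^2 = 1200/12 = 100
Q* = 10
Min AC = 1200/10 + 29 + 12*10
Min AC = 120 + 29 + 120 = 269

269


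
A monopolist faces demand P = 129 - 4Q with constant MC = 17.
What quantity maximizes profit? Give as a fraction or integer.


TR = P*Q = (129 - 4Q)Q = 129Q - 4Q^2
MR = dTR/dQ = 129 - 8Q
Set MR = MC:
129 - 8Q = 17
112 = 8Q
Q* = 112/8 = 14

14


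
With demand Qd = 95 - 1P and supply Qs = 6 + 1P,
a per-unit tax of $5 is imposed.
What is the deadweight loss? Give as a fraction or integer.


Pre-tax equilibrium quantity: Q* = 101/2
Post-tax equilibrium quantity: Q_tax = 48
Reduction in quantity: Q* - Q_tax = 5/2
DWL = (1/2) * tax * (Q* - Q_tax)
DWL = (1/2) * 5 * 5/2 = 25/4

25/4


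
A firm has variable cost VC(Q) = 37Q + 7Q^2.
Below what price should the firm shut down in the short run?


AVC(Q) = VC(Q)/Q = 37 + 7Q
AVC is increasing in Q, so minimum AVC is at Q -> 0+.
Min AVC = 37
The firm should shut down if P < 37.

37


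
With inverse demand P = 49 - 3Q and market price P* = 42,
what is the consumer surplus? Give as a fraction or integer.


Maximum willingness to pay (at Q=0): P_max = 49
Quantity demanded at P* = 42:
Q* = (49 - 42)/3 = 7/3
CS = (1/2) * Q* * (P_max - P*)
CS = (1/2) * 7/3 * (49 - 42)
CS = (1/2) * 7/3 * 7 = 49/6

49/6


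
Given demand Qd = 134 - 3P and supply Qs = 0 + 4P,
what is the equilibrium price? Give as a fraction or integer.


At equilibrium, Qd = Qs.
134 - 3P = 0 + 4P
134 - 0 = 3P + 4P
134 = 7P
P* = 134/7 = 134/7

134/7


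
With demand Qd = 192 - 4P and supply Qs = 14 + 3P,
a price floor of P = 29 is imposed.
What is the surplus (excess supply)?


At P = 29:
Qd = 192 - 4*29 = 76
Qs = 14 + 3*29 = 101
Surplus = Qs - Qd = 101 - 76 = 25

25


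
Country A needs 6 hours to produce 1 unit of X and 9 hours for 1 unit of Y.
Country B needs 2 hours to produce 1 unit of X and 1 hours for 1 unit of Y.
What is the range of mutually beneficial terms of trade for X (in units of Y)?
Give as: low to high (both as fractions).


Opportunity cost of X for Country A = hours_X / hours_Y = 6/9 = 2/3 units of Y
Opportunity cost of X for Country B = hours_X / hours_Y = 2/1 = 2 units of Y
Terms of trade must be between the two opportunity costs.
Range: 2/3 to 2

2/3 to 2


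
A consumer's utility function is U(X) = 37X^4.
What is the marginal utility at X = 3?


MU = dU/dX = 37*4*X^(4-1)
MU = 148*X^3
At X = 3:
MU = 148 * 3^3
MU = 148 * 27 = 3996

3996


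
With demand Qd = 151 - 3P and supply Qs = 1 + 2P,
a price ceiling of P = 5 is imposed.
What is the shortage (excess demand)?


At P = 5:
Qd = 151 - 3*5 = 136
Qs = 1 + 2*5 = 11
Shortage = Qd - Qs = 136 - 11 = 125

125


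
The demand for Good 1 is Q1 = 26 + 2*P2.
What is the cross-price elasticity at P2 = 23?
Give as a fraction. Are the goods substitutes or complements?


dQ1/dP2 = 2
At P2 = 23: Q1 = 26 + 2*23 = 72
Exy = (dQ1/dP2)(P2/Q1) = 2 * 23 / 72 = 23/36
Since Exy > 0, the goods are substitutes.

23/36 (substitutes)


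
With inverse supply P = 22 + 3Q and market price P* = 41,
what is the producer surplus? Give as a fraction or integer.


Minimum supply price (at Q=0): P_min = 22
Quantity supplied at P* = 41:
Q* = (41 - 22)/3 = 19/3
PS = (1/2) * Q* * (P* - P_min)
PS = (1/2) * 19/3 * (41 - 22)
PS = (1/2) * 19/3 * 19 = 361/6

361/6


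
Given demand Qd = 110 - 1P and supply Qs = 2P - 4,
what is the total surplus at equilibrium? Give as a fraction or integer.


Find equilibrium: 110 - 1P = 2P - 4
110 + 4 = 3P
P* = 114/3 = 38
Q* = 2*38 - 4 = 72
Inverse demand: P = 110 - Q/1, so P_max = 110
Inverse supply: P = 2 + Q/2, so P_min = 2
CS = (1/2) * 72 * (110 - 38) = 2592
PS = (1/2) * 72 * (38 - 2) = 1296
TS = CS + PS = 2592 + 1296 = 3888

3888


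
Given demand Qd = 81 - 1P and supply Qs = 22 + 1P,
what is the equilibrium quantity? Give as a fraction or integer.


First find equilibrium price:
81 - 1P = 22 + 1P
P* = 59/2 = 59/2
Then substitute into demand:
Q* = 81 - 1 * 59/2 = 103/2

103/2


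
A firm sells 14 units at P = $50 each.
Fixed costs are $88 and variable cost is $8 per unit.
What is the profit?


Total Revenue = P * Q = 50 * 14 = $700
Total Cost = FC + VC*Q = 88 + 8*14 = $200
Profit = TR - TC = 700 - 200 = $500

$500


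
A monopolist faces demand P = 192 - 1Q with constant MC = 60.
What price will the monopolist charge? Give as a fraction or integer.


MR = 192 - 2Q
Set MR = MC: 192 - 2Q = 60
Q* = 66
Substitute into demand:
P* = 192 - 1*66 = 126

126


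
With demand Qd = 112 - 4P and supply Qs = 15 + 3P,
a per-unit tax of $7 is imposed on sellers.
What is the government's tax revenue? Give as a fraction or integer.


With tax on sellers, new supply: Qs' = 15 + 3(P - 7)
= 3P - 6
New equilibrium quantity:
Q_new = 312/7
Tax revenue = tax * Q_new = 7 * 312/7 = 312

312


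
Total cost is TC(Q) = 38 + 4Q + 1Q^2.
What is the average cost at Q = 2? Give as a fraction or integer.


TC(2) = 38 + 4*2 + 1*2^2
TC(2) = 38 + 8 + 4 = 50
AC = TC/Q = 50/2 = 25

25


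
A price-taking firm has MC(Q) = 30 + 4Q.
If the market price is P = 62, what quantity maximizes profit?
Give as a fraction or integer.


In perfect competition, profit is maximized where P = MC.
62 = 30 + 4Q
32 = 4Q
Q* = 32/4 = 8

8


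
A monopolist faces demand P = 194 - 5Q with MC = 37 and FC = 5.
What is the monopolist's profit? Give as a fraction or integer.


MR = MC: 194 - 10Q = 37
Q* = 157/10
P* = 194 - 5*157/10 = 231/2
Profit = (P* - MC)*Q* - FC
= (231/2 - 37)*157/10 - 5
= 157/2*157/10 - 5
= 24649/20 - 5 = 24549/20

24549/20


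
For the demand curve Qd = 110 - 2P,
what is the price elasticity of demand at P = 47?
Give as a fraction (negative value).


dQ/dP = -2
At P = 47: Q = 110 - 2*47 = 16
E = (dQ/dP)(P/Q) = (-2)(47/16) = -47/8

-47/8


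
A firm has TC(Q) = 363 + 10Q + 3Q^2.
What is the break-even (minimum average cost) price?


AC(Q) = 363/Q + 10 + 3Q
To minimize: dAC/dQ = -363/Q^2 + 3 = 0
Q^2 = 363/3 = 121
Q* = 11
Min AC = 363/11 + 10 + 3*11
Min AC = 33 + 10 + 33 = 76

76


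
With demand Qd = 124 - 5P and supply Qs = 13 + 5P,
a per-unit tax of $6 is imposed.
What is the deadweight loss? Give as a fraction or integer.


Pre-tax equilibrium quantity: Q* = 137/2
Post-tax equilibrium quantity: Q_tax = 107/2
Reduction in quantity: Q* - Q_tax = 15
DWL = (1/2) * tax * (Q* - Q_tax)
DWL = (1/2) * 6 * 15 = 45

45


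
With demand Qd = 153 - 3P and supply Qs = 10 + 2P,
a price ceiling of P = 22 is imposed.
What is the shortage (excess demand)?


At P = 22:
Qd = 153 - 3*22 = 87
Qs = 10 + 2*22 = 54
Shortage = Qd - Qs = 87 - 54 = 33

33


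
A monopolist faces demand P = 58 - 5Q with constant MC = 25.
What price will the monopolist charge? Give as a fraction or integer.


MR = 58 - 10Q
Set MR = MC: 58 - 10Q = 25
Q* = 33/10
Substitute into demand:
P* = 58 - 5*33/10 = 83/2

83/2


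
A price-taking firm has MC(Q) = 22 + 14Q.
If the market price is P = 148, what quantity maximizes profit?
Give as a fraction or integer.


In perfect competition, profit is maximized where P = MC.
148 = 22 + 14Q
126 = 14Q
Q* = 126/14 = 9

9


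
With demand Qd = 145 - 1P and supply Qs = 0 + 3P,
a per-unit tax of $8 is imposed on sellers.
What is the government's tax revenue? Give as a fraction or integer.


With tax on sellers, new supply: Qs' = 0 + 3(P - 8)
= 3P - 24
New equilibrium quantity:
Q_new = 411/4
Tax revenue = tax * Q_new = 8 * 411/4 = 822

822


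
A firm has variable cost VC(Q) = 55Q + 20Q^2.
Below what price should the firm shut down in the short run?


AVC(Q) = VC(Q)/Q = 55 + 20Q
AVC is increasing in Q, so minimum AVC is at Q -> 0+.
Min AVC = 55
The firm should shut down if P < 55.

55


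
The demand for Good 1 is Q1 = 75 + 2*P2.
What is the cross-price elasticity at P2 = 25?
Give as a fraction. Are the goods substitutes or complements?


dQ1/dP2 = 2
At P2 = 25: Q1 = 75 + 2*25 = 125
Exy = (dQ1/dP2)(P2/Q1) = 2 * 25 / 125 = 2/5
Since Exy > 0, the goods are substitutes.

2/5 (substitutes)


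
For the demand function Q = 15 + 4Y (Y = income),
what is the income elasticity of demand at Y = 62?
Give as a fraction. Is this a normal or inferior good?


dQ/dY = 4
At Y = 62: Q = 15 + 4*62 = 263
Ey = (dQ/dY)(Y/Q) = 4 * 62 / 263 = 248/263
Since Ey > 0, this is a normal good.

248/263 (normal good)


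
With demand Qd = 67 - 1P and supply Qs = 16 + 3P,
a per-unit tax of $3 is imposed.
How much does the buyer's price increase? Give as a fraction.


With a per-unit tax, the buyer's price increase depends on relative slopes.
Supply slope: d = 3, Demand slope: b = 1
Buyer's price increase = d * tax / (b + d)
= 3 * 3 / (1 + 3)
= 9 / 4 = 9/4

9/4


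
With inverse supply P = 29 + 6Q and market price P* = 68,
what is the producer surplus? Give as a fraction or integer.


Minimum supply price (at Q=0): P_min = 29
Quantity supplied at P* = 68:
Q* = (68 - 29)/6 = 13/2
PS = (1/2) * Q* * (P* - P_min)
PS = (1/2) * 13/2 * (68 - 29)
PS = (1/2) * 13/2 * 39 = 507/4

507/4


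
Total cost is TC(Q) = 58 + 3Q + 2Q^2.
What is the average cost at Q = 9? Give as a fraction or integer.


TC(9) = 58 + 3*9 + 2*9^2
TC(9) = 58 + 27 + 162 = 247
AC = TC/Q = 247/9 = 247/9

247/9


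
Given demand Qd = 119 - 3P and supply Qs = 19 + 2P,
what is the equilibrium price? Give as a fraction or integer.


At equilibrium, Qd = Qs.
119 - 3P = 19 + 2P
119 - 19 = 3P + 2P
100 = 5P
P* = 100/5 = 20

20


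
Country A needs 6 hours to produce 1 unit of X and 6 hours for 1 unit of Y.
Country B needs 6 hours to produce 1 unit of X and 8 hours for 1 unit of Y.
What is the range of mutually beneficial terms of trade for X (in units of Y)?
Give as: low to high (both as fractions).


Opportunity cost of X for Country A = hours_X / hours_Y = 6/6 = 1 units of Y
Opportunity cost of X for Country B = hours_X / hours_Y = 6/8 = 3/4 units of Y
Terms of trade must be between the two opportunity costs.
Range: 3/4 to 1

3/4 to 1


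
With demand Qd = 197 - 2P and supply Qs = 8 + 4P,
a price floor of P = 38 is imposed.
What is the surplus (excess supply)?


At P = 38:
Qd = 197 - 2*38 = 121
Qs = 8 + 4*38 = 160
Surplus = Qs - Qd = 160 - 121 = 39

39


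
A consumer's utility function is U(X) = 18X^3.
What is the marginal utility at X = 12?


MU = dU/dX = 18*3*X^(3-1)
MU = 54*X^2
At X = 12:
MU = 54 * 12^2
MU = 54 * 144 = 7776

7776


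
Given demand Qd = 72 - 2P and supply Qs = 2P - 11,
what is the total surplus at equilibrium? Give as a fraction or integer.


Find equilibrium: 72 - 2P = 2P - 11
72 + 11 = 4P
P* = 83/4 = 83/4
Q* = 2*83/4 - 11 = 61/2
Inverse demand: P = 36 - Q/2, so P_max = 36
Inverse supply: P = 11/2 + Q/2, so P_min = 11/2
CS = (1/2) * 61/2 * (36 - 83/4) = 3721/16
PS = (1/2) * 61/2 * (83/4 - 11/2) = 3721/16
TS = CS + PS = 3721/16 + 3721/16 = 3721/8

3721/8


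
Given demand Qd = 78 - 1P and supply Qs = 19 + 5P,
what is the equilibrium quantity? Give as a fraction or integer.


First find equilibrium price:
78 - 1P = 19 + 5P
P* = 59/6 = 59/6
Then substitute into demand:
Q* = 78 - 1 * 59/6 = 409/6

409/6


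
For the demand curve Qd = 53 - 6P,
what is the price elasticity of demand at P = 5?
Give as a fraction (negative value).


dQ/dP = -6
At P = 5: Q = 53 - 6*5 = 23
E = (dQ/dP)(P/Q) = (-6)(5/23) = -30/23

-30/23


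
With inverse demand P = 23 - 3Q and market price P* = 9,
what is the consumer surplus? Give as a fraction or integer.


Maximum willingness to pay (at Q=0): P_max = 23
Quantity demanded at P* = 9:
Q* = (23 - 9)/3 = 14/3
CS = (1/2) * Q* * (P_max - P*)
CS = (1/2) * 14/3 * (23 - 9)
CS = (1/2) * 14/3 * 14 = 98/3

98/3


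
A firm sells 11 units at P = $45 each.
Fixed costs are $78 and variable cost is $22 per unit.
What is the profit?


Total Revenue = P * Q = 45 * 11 = $495
Total Cost = FC + VC*Q = 78 + 22*11 = $320
Profit = TR - TC = 495 - 320 = $175

$175


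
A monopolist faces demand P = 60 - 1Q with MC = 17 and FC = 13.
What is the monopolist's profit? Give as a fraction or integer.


MR = MC: 60 - 2Q = 17
Q* = 43/2
P* = 60 - 1*43/2 = 77/2
Profit = (P* - MC)*Q* - FC
= (77/2 - 17)*43/2 - 13
= 43/2*43/2 - 13
= 1849/4 - 13 = 1797/4

1797/4


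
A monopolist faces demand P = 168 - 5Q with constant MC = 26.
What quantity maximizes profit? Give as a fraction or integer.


TR = P*Q = (168 - 5Q)Q = 168Q - 5Q^2
MR = dTR/dQ = 168 - 10Q
Set MR = MC:
168 - 10Q = 26
142 = 10Q
Q* = 142/10 = 71/5

71/5


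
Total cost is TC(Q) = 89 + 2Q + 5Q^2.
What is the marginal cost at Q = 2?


MC = dTC/dQ = 2 + 2*5*Q
At Q = 2:
MC = 2 + 10*2
MC = 2 + 20 = 22

22


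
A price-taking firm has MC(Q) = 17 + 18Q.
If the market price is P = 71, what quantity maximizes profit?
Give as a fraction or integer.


In perfect competition, profit is maximized where P = MC.
71 = 17 + 18Q
54 = 18Q
Q* = 54/18 = 3

3


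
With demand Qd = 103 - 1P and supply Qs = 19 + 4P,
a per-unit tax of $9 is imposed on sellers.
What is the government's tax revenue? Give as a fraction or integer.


With tax on sellers, new supply: Qs' = 19 + 4(P - 9)
= 4P - 17
New equilibrium quantity:
Q_new = 79
Tax revenue = tax * Q_new = 9 * 79 = 711

711


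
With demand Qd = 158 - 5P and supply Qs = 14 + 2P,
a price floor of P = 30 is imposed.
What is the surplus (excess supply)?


At P = 30:
Qd = 158 - 5*30 = 8
Qs = 14 + 2*30 = 74
Surplus = Qs - Qd = 74 - 8 = 66

66


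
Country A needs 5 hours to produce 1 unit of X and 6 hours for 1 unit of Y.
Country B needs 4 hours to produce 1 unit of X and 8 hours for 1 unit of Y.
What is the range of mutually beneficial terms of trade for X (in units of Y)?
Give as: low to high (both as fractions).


Opportunity cost of X for Country A = hours_X / hours_Y = 5/6 = 5/6 units of Y
Opportunity cost of X for Country B = hours_X / hours_Y = 4/8 = 1/2 units of Y
Terms of trade must be between the two opportunity costs.
Range: 1/2 to 5/6

1/2 to 5/6


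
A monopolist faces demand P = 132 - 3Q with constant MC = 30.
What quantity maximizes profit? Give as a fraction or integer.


TR = P*Q = (132 - 3Q)Q = 132Q - 3Q^2
MR = dTR/dQ = 132 - 6Q
Set MR = MC:
132 - 6Q = 30
102 = 6Q
Q* = 102/6 = 17

17


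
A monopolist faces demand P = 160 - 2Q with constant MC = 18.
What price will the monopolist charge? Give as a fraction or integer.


MR = 160 - 4Q
Set MR = MC: 160 - 4Q = 18
Q* = 71/2
Substitute into demand:
P* = 160 - 2*71/2 = 89

89


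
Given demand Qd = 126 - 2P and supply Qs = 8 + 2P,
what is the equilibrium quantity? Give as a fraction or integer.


First find equilibrium price:
126 - 2P = 8 + 2P
P* = 118/4 = 59/2
Then substitute into demand:
Q* = 126 - 2 * 59/2 = 67

67


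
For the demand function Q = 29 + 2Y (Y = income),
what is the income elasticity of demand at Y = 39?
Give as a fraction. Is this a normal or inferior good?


dQ/dY = 2
At Y = 39: Q = 29 + 2*39 = 107
Ey = (dQ/dY)(Y/Q) = 2 * 39 / 107 = 78/107
Since Ey > 0, this is a normal good.

78/107 (normal good)


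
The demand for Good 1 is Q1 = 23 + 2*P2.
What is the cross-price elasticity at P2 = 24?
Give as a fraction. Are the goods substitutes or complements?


dQ1/dP2 = 2
At P2 = 24: Q1 = 23 + 2*24 = 71
Exy = (dQ1/dP2)(P2/Q1) = 2 * 24 / 71 = 48/71
Since Exy > 0, the goods are substitutes.

48/71 (substitutes)


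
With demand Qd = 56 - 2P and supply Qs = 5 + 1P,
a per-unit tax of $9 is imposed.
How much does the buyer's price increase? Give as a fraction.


With a per-unit tax, the buyer's price increase depends on relative slopes.
Supply slope: d = 1, Demand slope: b = 2
Buyer's price increase = d * tax / (b + d)
= 1 * 9 / (2 + 1)
= 9 / 3 = 3

3


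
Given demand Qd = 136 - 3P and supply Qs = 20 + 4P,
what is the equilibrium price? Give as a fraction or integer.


At equilibrium, Qd = Qs.
136 - 3P = 20 + 4P
136 - 20 = 3P + 4P
116 = 7P
P* = 116/7 = 116/7

116/7


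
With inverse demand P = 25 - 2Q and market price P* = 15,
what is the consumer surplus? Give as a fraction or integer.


Maximum willingness to pay (at Q=0): P_max = 25
Quantity demanded at P* = 15:
Q* = (25 - 15)/2 = 5
CS = (1/2) * Q* * (P_max - P*)
CS = (1/2) * 5 * (25 - 15)
CS = (1/2) * 5 * 10 = 25

25


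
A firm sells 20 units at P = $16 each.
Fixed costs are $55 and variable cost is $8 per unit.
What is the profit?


Total Revenue = P * Q = 16 * 20 = $320
Total Cost = FC + VC*Q = 55 + 8*20 = $215
Profit = TR - TC = 320 - 215 = $105

$105


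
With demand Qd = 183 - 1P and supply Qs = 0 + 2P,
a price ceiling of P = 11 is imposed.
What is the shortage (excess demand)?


At P = 11:
Qd = 183 - 1*11 = 172
Qs = 0 + 2*11 = 22
Shortage = Qd - Qs = 172 - 22 = 150

150


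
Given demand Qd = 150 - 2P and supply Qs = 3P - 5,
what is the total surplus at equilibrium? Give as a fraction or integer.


Find equilibrium: 150 - 2P = 3P - 5
150 + 5 = 5P
P* = 155/5 = 31
Q* = 3*31 - 5 = 88
Inverse demand: P = 75 - Q/2, so P_max = 75
Inverse supply: P = 5/3 + Q/3, so P_min = 5/3
CS = (1/2) * 88 * (75 - 31) = 1936
PS = (1/2) * 88 * (31 - 5/3) = 3872/3
TS = CS + PS = 1936 + 3872/3 = 9680/3

9680/3


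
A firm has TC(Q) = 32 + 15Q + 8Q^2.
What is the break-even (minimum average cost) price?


AC(Q) = 32/Q + 15 + 8Q
To minimize: dAC/dQ = -32/Q^2 + 8 = 0
Q^2 = 32/8 = 4
Q* = 2
Min AC = 32/2 + 15 + 8*2
Min AC = 16 + 15 + 16 = 47

47


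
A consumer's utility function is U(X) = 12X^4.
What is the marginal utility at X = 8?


MU = dU/dX = 12*4*X^(4-1)
MU = 48*X^3
At X = 8:
MU = 48 * 8^3
MU = 48 * 512 = 24576

24576


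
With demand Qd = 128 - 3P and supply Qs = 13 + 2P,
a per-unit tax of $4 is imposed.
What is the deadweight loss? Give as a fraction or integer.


Pre-tax equilibrium quantity: Q* = 59
Post-tax equilibrium quantity: Q_tax = 271/5
Reduction in quantity: Q* - Q_tax = 24/5
DWL = (1/2) * tax * (Q* - Q_tax)
DWL = (1/2) * 4 * 24/5 = 48/5

48/5


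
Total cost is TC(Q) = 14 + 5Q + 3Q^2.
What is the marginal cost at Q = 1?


MC = dTC/dQ = 5 + 2*3*Q
At Q = 1:
MC = 5 + 6*1
MC = 5 + 6 = 11

11


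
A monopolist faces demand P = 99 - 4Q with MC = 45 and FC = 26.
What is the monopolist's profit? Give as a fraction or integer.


MR = MC: 99 - 8Q = 45
Q* = 27/4
P* = 99 - 4*27/4 = 72
Profit = (P* - MC)*Q* - FC
= (72 - 45)*27/4 - 26
= 27*27/4 - 26
= 729/4 - 26 = 625/4

625/4


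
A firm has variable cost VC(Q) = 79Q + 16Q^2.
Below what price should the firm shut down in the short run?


AVC(Q) = VC(Q)/Q = 79 + 16Q
AVC is increasing in Q, so minimum AVC is at Q -> 0+.
Min AVC = 79
The firm should shut down if P < 79.

79


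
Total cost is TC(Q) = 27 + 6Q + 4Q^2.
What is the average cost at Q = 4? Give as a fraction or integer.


TC(4) = 27 + 6*4 + 4*4^2
TC(4) = 27 + 24 + 64 = 115
AC = TC/Q = 115/4 = 115/4

115/4


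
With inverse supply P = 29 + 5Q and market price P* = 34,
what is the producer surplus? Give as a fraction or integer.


Minimum supply price (at Q=0): P_min = 29
Quantity supplied at P* = 34:
Q* = (34 - 29)/5 = 1
PS = (1/2) * Q* * (P* - P_min)
PS = (1/2) * 1 * (34 - 29)
PS = (1/2) * 1 * 5 = 5/2

5/2


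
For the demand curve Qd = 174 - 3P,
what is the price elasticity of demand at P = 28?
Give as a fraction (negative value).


dQ/dP = -3
At P = 28: Q = 174 - 3*28 = 90
E = (dQ/dP)(P/Q) = (-3)(28/90) = -14/15

-14/15


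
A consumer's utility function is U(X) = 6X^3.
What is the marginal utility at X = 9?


MU = dU/dX = 6*3*X^(3-1)
MU = 18*X^2
At X = 9:
MU = 18 * 9^2
MU = 18 * 81 = 1458

1458


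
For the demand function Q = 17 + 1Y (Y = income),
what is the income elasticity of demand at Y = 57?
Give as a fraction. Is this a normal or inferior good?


dQ/dY = 1
At Y = 57: Q = 17 + 1*57 = 74
Ey = (dQ/dY)(Y/Q) = 1 * 57 / 74 = 57/74
Since Ey > 0, this is a normal good.

57/74 (normal good)


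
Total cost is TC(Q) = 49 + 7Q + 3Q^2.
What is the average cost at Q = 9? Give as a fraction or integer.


TC(9) = 49 + 7*9 + 3*9^2
TC(9) = 49 + 63 + 243 = 355
AC = TC/Q = 355/9 = 355/9

355/9


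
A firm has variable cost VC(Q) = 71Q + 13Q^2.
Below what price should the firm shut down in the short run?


AVC(Q) = VC(Q)/Q = 71 + 13Q
AVC is increasing in Q, so minimum AVC is at Q -> 0+.
Min AVC = 71
The firm should shut down if P < 71.

71
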